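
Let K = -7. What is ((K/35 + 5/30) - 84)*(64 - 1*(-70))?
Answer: -168907/15 ≈ -11260.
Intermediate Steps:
((K/35 + 5/30) - 84)*(64 - 1*(-70)) = ((-7/35 + 5/30) - 84)*(64 - 1*(-70)) = ((-7*1/35 + 5*(1/30)) - 84)*(64 + 70) = ((-⅕ + ⅙) - 84)*134 = (-1/30 - 84)*134 = -2521/30*134 = -168907/15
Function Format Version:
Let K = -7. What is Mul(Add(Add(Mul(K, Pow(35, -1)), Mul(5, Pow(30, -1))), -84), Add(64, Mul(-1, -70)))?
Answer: Rational(-168907, 15) ≈ -11260.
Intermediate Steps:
Mul(Add(Add(Mul(K, Pow(35, -1)), Mul(5, Pow(30, -1))), -84), Add(64, Mul(-1, -70))) = Mul(Add(Add(Mul(-7, Pow(35, -1)), Mul(5, Pow(30, -1))), -84), Add(64, Mul(-1, -70))) = Mul(Add(Add(Mul(-7, Rational(1, 35)), Mul(5, Rational(1, 30))), -84), Add(64, 70)) = Mul(Add(Add(Rational(-1, 5), Rational(1, 6)), -84), 134) = Mul(Add(Rational(-1, 30), -84), 134) = Mul(Rational(-2521, 30), 134) = Rational(-168907, 15)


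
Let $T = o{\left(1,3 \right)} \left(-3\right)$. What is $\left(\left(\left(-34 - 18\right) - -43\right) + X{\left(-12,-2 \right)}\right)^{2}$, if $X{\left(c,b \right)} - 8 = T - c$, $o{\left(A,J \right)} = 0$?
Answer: $121$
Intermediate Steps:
$T = 0$ ($T = 0 \left(-3\right) = 0$)
$X{\left(c,b \right)} = 8 - c$ ($X{\left(c,b \right)} = 8 + \left(0 - c\right) = 8 - c$)
$\left(\left(\left(-34 - 18\right) - -43\right) + X{\left(-12,-2 \right)}\right)^{2} = \left(\left(\left(-34 - 18\right) - -43\right) + \left(8 - -12\right)\right)^{2} = \left(\left(-52 + 43\right) + \left(8 + 12\right)\right)^{2} = \left(-9 + 20\right)^{2} = 11^{2} = 121$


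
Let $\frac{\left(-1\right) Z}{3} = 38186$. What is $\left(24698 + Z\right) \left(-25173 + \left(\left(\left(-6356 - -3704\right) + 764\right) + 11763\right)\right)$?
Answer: $1374678280$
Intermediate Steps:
$Z = -114558$ ($Z = \left(-3\right) 38186 = -114558$)
$\left(24698 + Z\right) \left(-25173 + \left(\left(\left(-6356 - -3704\right) + 764\right) + 11763\right)\right) = \left(24698 - 114558\right) \left(-25173 + \left(\left(\left(-6356 - -3704\right) + 764\right) + 11763\right)\right) = - 89860 \left(-25173 + \left(\left(\left(-6356 + 3704\right) + 764\right) + 11763\right)\right) = - 89860 \left(-25173 + \left(\left(-2652 + 764\right) + 11763\right)\right) = - 89860 \left(-25173 + \left(-1888 + 11763\right)\right) = - 89860 \left(-25173 + 9875\right) = \left(-89860\right) \left(-15298\right) = 1374678280$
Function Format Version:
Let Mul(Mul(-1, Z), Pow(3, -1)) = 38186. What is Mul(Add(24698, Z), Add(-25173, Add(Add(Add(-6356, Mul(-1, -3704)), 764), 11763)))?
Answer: 1374678280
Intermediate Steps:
Z = -114558 (Z = Mul(-3, 38186) = -114558)
Mul(Add(24698, Z), Add(-25173, Add(Add(Add(-6356, Mul(-1, -3704)), 764), 11763))) = Mul(Add(24698, -114558), Add(-25173, Add(Add(Add(-6356, Mul(-1, -3704)), 764), 11763))) = Mul(-89860, Add(-25173, Add(Add(Add(-6356, 3704), 764), 11763))) = Mul(-89860, Add(-25173, Add(Add(-2652, 764), 11763))) = Mul(-89860, Add(-25173, Add(-1888, 11763))) = Mul(-89860, Add(-25173, 9875)) = Mul(-89860, -15298) = 1374678280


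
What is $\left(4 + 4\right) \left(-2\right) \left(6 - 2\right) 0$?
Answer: $0$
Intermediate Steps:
$\left(4 + 4\right) \left(-2\right) \left(6 - 2\right) 0 = 8 \left(-2\right) 4 \cdot 0 = \left(-16\right) 0 = 0$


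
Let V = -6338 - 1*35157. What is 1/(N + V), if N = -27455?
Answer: -1/68950 ≈ -1.4503e-5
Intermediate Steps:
V = -41495 (V = -6338 - 35157 = -41495)
1/(N + V) = 1/(-27455 - 41495) = 1/(-68950) = -1/68950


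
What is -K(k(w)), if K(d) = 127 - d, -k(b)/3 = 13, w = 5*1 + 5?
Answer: -166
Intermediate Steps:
w = 10 (w = 5 + 5 = 10)
k(b) = -39 (k(b) = -3*13 = -39)
-K(k(w)) = -(127 - 1*(-39)) = -(127 + 39) = -1*166 = -166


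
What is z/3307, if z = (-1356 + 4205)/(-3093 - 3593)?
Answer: -2849/22110602 ≈ -0.00012885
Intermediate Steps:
z = -2849/6686 (z = 2849/(-6686) = 2849*(-1/6686) = -2849/6686 ≈ -0.42611)
z/3307 = -2849/6686/3307 = -2849/6686*1/3307 = -2849/22110602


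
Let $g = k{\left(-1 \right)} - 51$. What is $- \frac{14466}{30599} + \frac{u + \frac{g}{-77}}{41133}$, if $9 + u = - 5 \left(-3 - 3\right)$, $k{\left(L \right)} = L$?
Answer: $- \frac{45766238575}{96914407359} \approx -0.47223$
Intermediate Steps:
$g = -52$ ($g = -1 - 51 = -52$)
$u = 21$ ($u = -9 - 5 \left(-3 - 3\right) = -9 - -30 = -9 + 30 = 21$)
$- \frac{14466}{30599} + \frac{u + \frac{g}{-77}}{41133} = - \frac{14466}{30599} + \frac{21 - \frac{52}{-77}}{41133} = \left(-14466\right) \frac{1}{30599} + \left(21 - - \frac{52}{77}\right) \frac{1}{41133} = - \frac{14466}{30599} + \left(21 + \frac{52}{77}\right) \frac{1}{41133} = - \frac{14466}{30599} + \frac{1669}{77} \cdot \frac{1}{41133} = - \frac{14466}{30599} + \frac{1669}{3167241} = - \frac{45766238575}{96914407359}$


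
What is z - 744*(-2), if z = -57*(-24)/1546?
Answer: 1150908/773 ≈ 1488.9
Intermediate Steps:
z = 684/773 (z = 1368*(1/1546) = 684/773 ≈ 0.88486)
z - 744*(-2) = 684/773 - 744*(-2) = 684/773 - 1*(-1488) = 684/773 + 1488 = 1150908/773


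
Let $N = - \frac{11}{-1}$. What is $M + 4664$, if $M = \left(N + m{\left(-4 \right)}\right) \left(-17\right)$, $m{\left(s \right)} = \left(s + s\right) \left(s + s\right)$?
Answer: $3389$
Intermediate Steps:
$m{\left(s \right)} = 4 s^{2}$ ($m{\left(s \right)} = 2 s 2 s = 4 s^{2}$)
$N = 11$ ($N = \left(-11\right) \left(-1\right) = 11$)
$M = -1275$ ($M = \left(11 + 4 \left(-4\right)^{2}\right) \left(-17\right) = \left(11 + 4 \cdot 16\right) \left(-17\right) = \left(11 + 64\right) \left(-17\right) = 75 \left(-17\right) = -1275$)
$M + 4664 = -1275 + 4664 = 3389$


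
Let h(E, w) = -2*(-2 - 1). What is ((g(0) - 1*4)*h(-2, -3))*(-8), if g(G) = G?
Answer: 192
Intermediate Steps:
h(E, w) = 6 (h(E, w) = -2*(-3) = 6)
((g(0) - 1*4)*h(-2, -3))*(-8) = ((0 - 1*4)*6)*(-8) = ((0 - 4)*6)*(-8) = -4*6*(-8) = -24*(-8) = 192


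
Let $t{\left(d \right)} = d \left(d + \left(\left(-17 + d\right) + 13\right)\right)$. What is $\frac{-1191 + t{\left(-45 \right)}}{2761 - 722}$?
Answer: $\frac{3039}{2039} \approx 1.4904$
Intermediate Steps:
$t{\left(d \right)} = d \left(-4 + 2 d\right)$ ($t{\left(d \right)} = d \left(d + \left(-4 + d\right)\right) = d \left(-4 + 2 d\right)$)
$\frac{-1191 + t{\left(-45 \right)}}{2761 - 722} = \frac{-1191 + 2 \left(-45\right) \left(-2 - 45\right)}{2761 - 722} = \frac{-1191 + 2 \left(-45\right) \left(-47\right)}{2039} = \left(-1191 + 4230\right) \frac{1}{2039} = 3039 \cdot \frac{1}{2039} = \frac{3039}{2039}$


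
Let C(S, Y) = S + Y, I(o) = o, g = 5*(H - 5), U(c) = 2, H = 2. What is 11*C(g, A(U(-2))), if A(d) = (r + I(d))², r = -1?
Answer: -154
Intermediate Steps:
g = -15 (g = 5*(2 - 5) = 5*(-3) = -15)
A(d) = (-1 + d)²
11*C(g, A(U(-2))) = 11*(-15 + (-1 + 2)²) = 11*(-15 + 1²) = 11*(-15 + 1) = 11*(-14) = -154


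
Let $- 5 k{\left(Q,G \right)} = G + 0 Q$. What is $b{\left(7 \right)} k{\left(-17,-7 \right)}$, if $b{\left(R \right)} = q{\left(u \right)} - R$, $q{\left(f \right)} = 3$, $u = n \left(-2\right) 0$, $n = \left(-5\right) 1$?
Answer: $- \frac{28}{5} \approx -5.6$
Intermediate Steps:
$n = -5$
$u = 0$ ($u = \left(-5\right) \left(-2\right) 0 = 10 \cdot 0 = 0$)
$k{\left(Q,G \right)} = - \frac{G}{5}$ ($k{\left(Q,G \right)} = - \frac{G + 0 Q}{5} = - \frac{G + 0}{5} = - \frac{G}{5}$)
$b{\left(R \right)} = 3 - R$
$b{\left(7 \right)} k{\left(-17,-7 \right)} = \left(3 - 7\right) \left(\left(- \frac{1}{5}\right) \left(-7\right)\right) = \left(3 - 7\right) \frac{7}{5} = \left(-4\right) \frac{7}{5} = - \frac{28}{5}$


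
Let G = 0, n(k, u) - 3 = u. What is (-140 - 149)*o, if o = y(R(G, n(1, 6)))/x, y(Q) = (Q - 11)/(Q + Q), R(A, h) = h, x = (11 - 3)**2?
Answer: 289/576 ≈ 0.50174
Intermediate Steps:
n(k, u) = 3 + u
x = 64 (x = 8**2 = 64)
y(Q) = (-11 + Q)/(2*Q) (y(Q) = (-11 + Q)/((2*Q)) = (-11 + Q)*(1/(2*Q)) = (-11 + Q)/(2*Q))
o = -1/576 (o = ((-11 + (3 + 6))/(2*(3 + 6)))/64 = ((1/2)*(-11 + 9)/9)*(1/64) = ((1/2)*(1/9)*(-2))*(1/64) = -1/9*1/64 = -1/576 ≈ -0.0017361)
(-140 - 149)*o = (-140 - 149)*(-1/576) = -289*(-1/576) = 289/576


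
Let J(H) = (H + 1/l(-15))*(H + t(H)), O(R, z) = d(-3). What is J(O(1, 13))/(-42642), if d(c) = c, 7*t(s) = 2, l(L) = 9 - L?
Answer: -1349/7163856 ≈ -0.00018831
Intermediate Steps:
t(s) = 2/7 (t(s) = (⅐)*2 = 2/7)
O(R, z) = -3
J(H) = (1/24 + H)*(2/7 + H) (J(H) = (H + 1/(9 - 1*(-15)))*(H + 2/7) = (H + 1/(9 + 15))*(2/7 + H) = (H + 1/24)*(2/7 + H) = (1/24 + H)*(2/7 + H))
J(O(1, 13))/(-42642) = (1/84 + (-3)² + (55/168)*(-3))/(-42642) = (1/84 + 9 - 55/56)*(-1/42642) = (1349/168)*(-1/42642) = -1349/7163856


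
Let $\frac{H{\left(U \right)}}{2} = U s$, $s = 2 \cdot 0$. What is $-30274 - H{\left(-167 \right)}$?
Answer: $-30274$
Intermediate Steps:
$s = 0$
$H{\left(U \right)} = 0$ ($H{\left(U \right)} = 2 U 0 = 2 \cdot 0 = 0$)
$-30274 - H{\left(-167 \right)} = -30274 - 0 = -30274 + 0 = -30274$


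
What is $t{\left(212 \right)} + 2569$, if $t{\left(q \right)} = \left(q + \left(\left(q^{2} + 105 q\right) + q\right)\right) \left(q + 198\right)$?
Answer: $27730049$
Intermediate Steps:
$t{\left(q \right)} = \left(198 + q\right) \left(q^{2} + 107 q\right)$ ($t{\left(q \right)} = \left(q + \left(q^{2} + 106 q\right)\right) \left(198 + q\right) = \left(q^{2} + 107 q\right) \left(198 + q\right) = \left(198 + q\right) \left(q^{2} + 107 q\right)$)
$t{\left(212 \right)} + 2569 = 212 \left(21186 + 212^{2} + 305 \cdot 212\right) + 2569 = 212 \left(21186 + 44944 + 64660\right) + 2569 = 212 \cdot 130790 + 2569 = 27727480 + 2569 = 27730049$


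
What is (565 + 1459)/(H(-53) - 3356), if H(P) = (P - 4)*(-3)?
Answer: -2024/3185 ≈ -0.63548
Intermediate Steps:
H(P) = 12 - 3*P (H(P) = (-4 + P)*(-3) = 12 - 3*P)
(565 + 1459)/(H(-53) - 3356) = (565 + 1459)/((12 - 3*(-53)) - 3356) = 2024/((12 + 159) - 3356) = 2024/(171 - 3356) = 2024/(-3185) = 2024*(-1/3185) = -2024/3185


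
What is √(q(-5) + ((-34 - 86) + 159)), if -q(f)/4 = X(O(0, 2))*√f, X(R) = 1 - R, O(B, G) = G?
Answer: √(39 + 4*I*√5) ≈ 6.2854 + 0.71151*I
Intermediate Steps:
q(f) = 4*√f (q(f) = -4*(1 - 1*2)*√f = -4*(1 - 2)*√f = -(-4)*√f = 4*√f)
√(q(-5) + ((-34 - 86) + 159)) = √(4*√(-5) + ((-34 - 86) + 159)) = √(4*(I*√5) + (-120 + 159)) = √(4*I*√5 + 39) = √(39 + 4*I*√5)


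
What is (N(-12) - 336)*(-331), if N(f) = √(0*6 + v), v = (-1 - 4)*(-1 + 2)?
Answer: 111216 - 331*I*√5 ≈ 1.1122e+5 - 740.14*I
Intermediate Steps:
v = -5 (v = -5*1 = -5)
N(f) = I*√5 (N(f) = √(0*6 - 5) = √(0 - 5) = √(-5) = I*√5)
(N(-12) - 336)*(-331) = (I*√5 - 336)*(-331) = (-336 + I*√5)*(-331) = 111216 - 331*I*√5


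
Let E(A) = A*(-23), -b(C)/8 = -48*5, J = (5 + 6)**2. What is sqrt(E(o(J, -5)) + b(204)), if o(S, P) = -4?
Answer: 2*sqrt(503) ≈ 44.855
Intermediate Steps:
J = 121 (J = 11**2 = 121)
b(C) = 1920 (b(C) = -(-384)*5 = -8*(-240) = 1920)
E(A) = -23*A
sqrt(E(o(J, -5)) + b(204)) = sqrt(-23*(-4) + 1920) = sqrt(92 + 1920) = sqrt(2012) = 2*sqrt(503)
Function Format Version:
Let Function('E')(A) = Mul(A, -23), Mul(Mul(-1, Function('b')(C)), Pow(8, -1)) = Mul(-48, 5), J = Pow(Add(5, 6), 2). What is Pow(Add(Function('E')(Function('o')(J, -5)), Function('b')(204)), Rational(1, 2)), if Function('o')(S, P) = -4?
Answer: Mul(2, Pow(503, Rational(1, 2))) ≈ 44.855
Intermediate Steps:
J = 121 (J = Pow(11, 2) = 121)
Function('b')(C) = 1920 (Function('b')(C) = Mul(-8, Mul(-48, 5)) = Mul(-8, -240) = 1920)
Function('E')(A) = Mul(-23, A)
Pow(Add(Function('E')(Function('o')(J, -5)), Function('b')(204)), Rational(1, 2)) = Pow(Add(Mul(-23, -4), 1920), Rational(1, 2)) = Pow(Add(92, 1920), Rational(1, 2)) = Pow(2012, Rational(1, 2)) = Mul(2, Pow(503, Rational(1, 2)))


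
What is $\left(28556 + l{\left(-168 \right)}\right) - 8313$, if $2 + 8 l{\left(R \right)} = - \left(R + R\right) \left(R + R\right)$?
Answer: $\frac{24523}{4} \approx 6130.8$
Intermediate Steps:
$l{\left(R \right)} = - \frac{1}{4} - \frac{R^{2}}{2}$ ($l{\left(R \right)} = - \frac{1}{4} + \frac{\left(-1\right) \left(R + R\right) \left(R + R\right)}{8} = - \frac{1}{4} + \frac{\left(-1\right) 2 R 2 R}{8} = - \frac{1}{4} + \frac{\left(-1\right) 4 R^{2}}{8} = - \frac{1}{4} + \frac{\left(-4\right) R^{2}}{8} = - \frac{1}{4} - \frac{R^{2}}{2}$)
$\left(28556 + l{\left(-168 \right)}\right) - 8313 = \left(28556 - \left(\frac{1}{4} + \frac{\left(-168\right)^{2}}{2}\right)\right) - 8313 = \left(28556 - \frac{56449}{4}\right) - 8313 = \frac{57775}{4} - 8313 = \frac{24523}{4}$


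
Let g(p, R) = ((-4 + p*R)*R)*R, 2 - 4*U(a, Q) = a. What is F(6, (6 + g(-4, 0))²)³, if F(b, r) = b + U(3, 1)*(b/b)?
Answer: 12167/64 ≈ 190.11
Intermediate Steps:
U(a, Q) = ½ - a/4
g(p, R) = R²*(-4 + R*p) (g(p, R) = ((-4 + R*p)*R)*R = (R*(-4 + R*p))*R = R²*(-4 + R*p))
F(b, r) = -¼ + b (F(b, r) = b + (½ - ¼*3)*(b/b) = b + (½ - ¾)*1 = b - ¼*1 = b - ¼ = -¼ + b)
F(6, (6 + g(-4, 0))²)³ = (-¼ + 6)³ = (23/4)³ = 12167/64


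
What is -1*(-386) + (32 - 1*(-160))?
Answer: 578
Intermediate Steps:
-1*(-386) + (32 - 1*(-160)) = 386 + (32 + 160) = 386 + 192 = 578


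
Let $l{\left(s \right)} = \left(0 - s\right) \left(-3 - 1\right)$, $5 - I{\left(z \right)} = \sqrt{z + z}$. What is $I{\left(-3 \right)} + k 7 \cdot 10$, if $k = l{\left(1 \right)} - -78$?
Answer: $5745 - i \sqrt{6} \approx 5745.0 - 2.4495 i$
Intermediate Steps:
$I{\left(z \right)} = 5 - \sqrt{2} \sqrt{z}$ ($I{\left(z \right)} = 5 - \sqrt{z + z} = 5 - \sqrt{2 z} = 5 - \sqrt{2} \sqrt{z}$)
$l{\left(s \right)} = 4 s$ ($l{\left(s \right)} = - s \left(-4\right) = 4 s$)
$k = 82$ ($k = 4 \cdot 1 - -78 = 4 + 78 = 82$)
$I{\left(-3 \right)} + k 7 \cdot 10 = \left(5 - \sqrt{2} \sqrt{-3}\right) + 82 \cdot 7 \cdot 10 = \left(5 - \sqrt{2} i \sqrt{3}\right) + 82 \cdot 70 = \left(5 - i \sqrt{6}\right) + 5740 = 5745 - i \sqrt{6}$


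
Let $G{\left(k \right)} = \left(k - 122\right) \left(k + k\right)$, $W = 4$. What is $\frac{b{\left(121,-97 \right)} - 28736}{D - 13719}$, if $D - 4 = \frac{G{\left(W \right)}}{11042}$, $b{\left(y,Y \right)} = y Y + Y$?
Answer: $\frac{223986970}{75720987} \approx 2.9581$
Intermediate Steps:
$b{\left(y,Y \right)} = Y + Y y$ ($b{\left(y,Y \right)} = Y y + Y = Y + Y y$)
$G{\left(k \right)} = 2 k \left(-122 + k\right)$ ($G{\left(k \right)} = \left(-122 + k\right) 2 k = 2 k \left(-122 + k\right)$)
$D = \frac{21612}{5521}$ ($D = 4 + \frac{2 \cdot 4 \left(-122 + 4\right)}{11042} = 4 + 2 \cdot 4 \left(-118\right) \frac{1}{11042} = 4 - \frac{472}{5521} = \frac{21612}{5521} \approx 3.9145$)
$\frac{b{\left(121,-97 \right)} - 28736}{D - 13719} = \frac{- 97 \left(1 + 121\right) - 28736}{\frac{21612}{5521} - 13719} = \frac{\left(-97\right) 122 - 28736}{- \frac{75720987}{5521}} = \left(-11834 - 28736\right) \left(- \frac{5521}{75720987}\right) = \left(-40570\right) \left(- \frac{5521}{75720987}\right) = \frac{223986970}{75720987}$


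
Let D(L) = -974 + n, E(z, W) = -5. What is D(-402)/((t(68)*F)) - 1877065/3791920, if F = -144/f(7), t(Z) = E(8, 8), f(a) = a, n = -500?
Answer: -505956467/34127280 ≈ -14.826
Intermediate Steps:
t(Z) = -5
F = -144/7 ≈ -20.571
D(L) = -1474 (D(L) = -974 - 500 = -1474)
D(-402)/((t(68)*F)) - 1877065/3791920 = -1474/((-5*(-144/7))) - 1877065/3791920 = -1474/720/7 - 1877065*1/3791920 = -1474*7/720 - 375413/758384 = -5159/360 - 375413/758384 = -505956467/34127280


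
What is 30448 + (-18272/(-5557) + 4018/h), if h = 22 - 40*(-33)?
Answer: 113556313181/3728747 ≈ 30454.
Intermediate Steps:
h = 1342 (h = 22 + 1320 = 1342)
30448 + (-18272/(-5557) + 4018/h) = 30448 + (-18272/(-5557) + 4018/1342) = 30448 + (-18272*(-1/5557) + 4018*(1/1342)) = 30448 + (18272/5557 + 2009/671) = 30448 + 23424525/3728747 = 113556313181/3728747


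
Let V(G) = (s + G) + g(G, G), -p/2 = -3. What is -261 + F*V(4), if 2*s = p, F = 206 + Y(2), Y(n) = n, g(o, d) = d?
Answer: 2027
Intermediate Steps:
p = 6 (p = -2*(-3) = 6)
F = 208 (F = 206 + 2 = 208)
s = 3 (s = (½)*6 = 3)
V(G) = 3 + 2*G (V(G) = (3 + G) + G = 3 + 2*G)
-261 + F*V(4) = -261 + 208*(3 + 2*4) = -261 + 208*(3 + 8) = -261 + 208*11 = -261 + 2288 = 2027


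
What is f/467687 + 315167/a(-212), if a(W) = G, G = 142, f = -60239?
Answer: 147390954791/66411554 ≈ 2219.4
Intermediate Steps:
a(W) = 142
f/467687 + 315167/a(-212) = -60239/467687 + 315167/142 = 147390954791/66411554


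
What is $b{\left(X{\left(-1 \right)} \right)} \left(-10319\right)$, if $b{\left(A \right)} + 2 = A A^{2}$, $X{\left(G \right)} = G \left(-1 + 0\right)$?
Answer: $10319$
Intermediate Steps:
$X{\left(G \right)} = - G$ ($X{\left(G \right)} = G \left(-1\right) = - G$)
$b{\left(A \right)} = -2 + A^{3}$ ($b{\left(A \right)} = -2 + A A^{2} = -2 + A^{3}$)
$b{\left(X{\left(-1 \right)} \right)} \left(-10319\right) = \left(-2 + \left(\left(-1\right) \left(-1\right)\right)^{3}\right) \left(-10319\right) = \left(-2 + 1^{3}\right) \left(-10319\right) = \left(-2 + 1\right) \left(-10319\right) = \left(-1\right) \left(-10319\right) = 10319$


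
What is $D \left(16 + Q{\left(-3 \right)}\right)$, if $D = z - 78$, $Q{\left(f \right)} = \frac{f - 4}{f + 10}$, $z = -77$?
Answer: $-2325$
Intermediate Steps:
$Q{\left(f \right)} = \frac{-4 + f}{10 + f}$
$D = -155$ ($D = -77 - 78 = -155$)
$D \left(16 + Q{\left(-3 \right)}\right) = - 155 \left(16 + \frac{-4 - 3}{10 - 3}\right) = - 155 \left(16 + \frac{1}{7} \left(-7\right)\right) = - 155 \left(16 - 1\right) = \left(-155\right) 15 = -2325$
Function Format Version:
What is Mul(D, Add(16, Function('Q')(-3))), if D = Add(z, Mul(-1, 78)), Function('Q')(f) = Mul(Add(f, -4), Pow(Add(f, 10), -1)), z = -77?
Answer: -2325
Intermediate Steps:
Function('Q')(f) = Mul(Pow(Add(10, f), -1), Add(-4, f)) (Function('Q')(f) = Mul(Add(-4, f), Pow(Add(10, f), -1)) = Mul(Pow(Add(10, f), -1), Add(-4, f)))
D = -155 (D = Add(-77, Mul(-1, 78)) = Add(-77, -78) = -155)
Mul(D, Add(16, Function('Q')(-3))) = Mul(-155, Add(16, Mul(Pow(Add(10, -3), -1), Add(-4, -3)))) = Mul(-155, Add(16, Mul(Pow(7, -1), -7))) = Mul(-155, Add(16, Mul(Rational(1, 7), -7))) = Mul(-155, Add(16, -1)) = Mul(-155, 15) = -2325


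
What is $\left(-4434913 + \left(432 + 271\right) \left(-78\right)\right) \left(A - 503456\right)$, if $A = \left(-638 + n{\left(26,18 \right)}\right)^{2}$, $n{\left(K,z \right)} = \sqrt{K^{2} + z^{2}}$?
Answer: $428375740764 + 57289171720 \sqrt{10} \approx 6.0954 \cdot 10^{11}$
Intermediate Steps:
$A = \left(-638 + 10 \sqrt{10}\right)^{2}$ ($A = \left(-638 + \sqrt{26^{2} + 18^{2}}\right)^{2} = \left(-638 + \sqrt{676 + 324}\right)^{2} = \left(-638 + \sqrt{1000}\right)^{2} = \left(-638 + 10 \sqrt{10}\right)^{2} \approx 3.6769 \cdot 10^{5}$)
$\left(-4434913 + \left(432 + 271\right) \left(-78\right)\right) \left(A - 503456\right) = \left(-4434913 + \left(432 + 271\right) \left(-78\right)\right) \left(\left(408044 - 12760 \sqrt{10}\right) - 503456\right) = \left(-4434913 + 703 \left(-78\right)\right) \left(-95412 - 12760 \sqrt{10}\right) = \left(-4434913 - 54834\right) \left(-95412 - 12760 \sqrt{10}\right) = - 4489747 \left(-95412 - 12760 \sqrt{10}\right) = 428375740764 + 57289171720 \sqrt{10}$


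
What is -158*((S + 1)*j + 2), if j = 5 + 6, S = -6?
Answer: 8374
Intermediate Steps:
j = 11
-158*((S + 1)*j + 2) = -158*((-6 + 1)*11 + 2) = -158*(-5*11 + 2) = -158*(-55 + 2) = -158*(-53) = 8374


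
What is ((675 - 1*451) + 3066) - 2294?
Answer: 996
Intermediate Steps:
((675 - 1*451) + 3066) - 2294 = ((675 - 451) + 3066) - 2294 = (224 + 3066) - 2294 = 3290 - 2294 = 996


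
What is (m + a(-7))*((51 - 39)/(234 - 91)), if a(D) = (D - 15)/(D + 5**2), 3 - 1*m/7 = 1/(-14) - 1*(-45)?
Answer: -10610/429 ≈ -24.732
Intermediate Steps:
m = -587/2 (m = 21 - 7*(1/(-14) - 1*(-45)) = 21 - 7*(-1/14 + 45) = 21 - 7*629/14 = 21 - 629/2 = -587/2 ≈ -293.50)
a(D) = (-15 + D)/(25 + D) (a(D) = (-15 + D)/(D + 25) = (-15 + D)/(25 + D))
(m + a(-7))*((51 - 39)/(234 - 91)) = (-587/2 + (-15 - 7)/(25 - 7))*((51 - 39)/(234 - 91)) = (-587/2 - 22/18)*(12/143) = (-587/2 + (1/18)*(-22))*(12*(1/143)) = (-587/2 - 11/9)*(12/143) = -5305/18*12/143 = -10610/429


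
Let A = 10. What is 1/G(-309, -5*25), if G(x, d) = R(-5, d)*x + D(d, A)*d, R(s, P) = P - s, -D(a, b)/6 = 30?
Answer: 1/59580 ≈ 1.6784e-5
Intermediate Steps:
D(a, b) = -180 (D(a, b) = -6*30 = -180)
G(x, d) = -180*d + x*(5 + d) (G(x, d) = (d - 1*(-5))*x - 180*d = (d + 5)*x - 180*d = (5 + d)*x - 180*d = x*(5 + d) - 180*d = -180*d + x*(5 + d))
1/G(-309, -5*25) = 1/(-(-900)*25 - 309*(5 - 5*25)) = 1/(-180*(-125) - 309*(5 - 125)) = 1/(22500 - 309*(-120)) = 1/(22500 + 37080) = 1/59580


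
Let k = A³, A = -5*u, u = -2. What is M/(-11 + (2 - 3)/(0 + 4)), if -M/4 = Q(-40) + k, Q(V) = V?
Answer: 1024/3 ≈ 341.33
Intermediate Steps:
A = 10 (A = -5*(-2) = 10)
k = 1000 (k = 10³ = 1000)
M = -3840 (M = -4*(-40 + 1000) = -4*960 = -3840)
M/(-11 + (2 - 3)/(0 + 4)) = -3840/(-11 + (2 - 3)/(0 + 4)) = -3840/(-11 - 1/4) = -3840/(-11 - 1*¼) = -3840/(-11 - ¼) = -3840/(-45/4) = -3840*(-4/45) = 1024/3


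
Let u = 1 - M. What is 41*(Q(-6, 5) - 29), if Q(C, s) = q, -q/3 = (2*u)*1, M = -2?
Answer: -1927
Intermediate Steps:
u = 3 (u = 1 - 1*(-2) = 1 + 2 = 3)
q = -18 (q = -3*2*3 = -18 ≈ -18.000)
Q(C, s) = -18
41*(Q(-6, 5) - 29) = 41*(-18 - 29) = 41*(-47) = -1927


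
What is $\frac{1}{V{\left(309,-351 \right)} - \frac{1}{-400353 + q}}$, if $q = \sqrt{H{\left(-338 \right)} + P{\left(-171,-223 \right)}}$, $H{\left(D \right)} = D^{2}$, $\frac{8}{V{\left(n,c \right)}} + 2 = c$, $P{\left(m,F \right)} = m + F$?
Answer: $- \frac{452587640396439}{10255813219441} - \frac{1869135 \sqrt{506}}{10255813219441} \approx -44.13$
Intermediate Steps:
$P{\left(m,F \right)} = F + m$
$V{\left(n,c \right)} = \frac{8}{-2 + c}$
$q = 15 \sqrt{506}$ ($q = \sqrt{\left(-338\right)^{2} - 394} = \sqrt{114244 - 394} = \sqrt{113850} = 15 \sqrt{506} \approx 337.42$)
$\frac{1}{V{\left(309,-351 \right)} - \frac{1}{-400353 + q}} = \frac{1}{\frac{8}{-2 - 351} - \frac{1}{-400353 + 15 \sqrt{506}}} = \frac{1}{\frac{8}{-353} - \frac{1}{-400353 + 15 \sqrt{506}}} = \frac{1}{8 \left(- \frac{1}{353}\right) - \frac{1}{-400353 + 15 \sqrt{506}}} = \frac{1}{- \frac{8}{353} - \frac{1}{-400353 + 15 \sqrt{506}}}$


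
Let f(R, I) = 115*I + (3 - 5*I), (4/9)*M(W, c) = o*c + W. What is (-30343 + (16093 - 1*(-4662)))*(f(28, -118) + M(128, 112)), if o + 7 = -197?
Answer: 614562036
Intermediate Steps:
o = -204 (o = -7 - 197 = -204)
M(W, c) = -459*c + 9*W/4 (M(W, c) = 9*(-204*c + W)/4 = 9*(W - 204*c)/4 = -459*c + 9*W/4)
f(R, I) = 3 + 110*I
(-30343 + (16093 - 1*(-4662)))*(f(28, -118) + M(128, 112)) = (-30343 + (16093 - 1*(-4662)))*((3 + 110*(-118)) + (-459*112 + (9/4)*128)) = (-30343 + (16093 + 4662))*((3 - 12980) + (-51408 + 288)) = (-30343 + 20755)*(-12977 - 51120) = -9588*(-64097) = 614562036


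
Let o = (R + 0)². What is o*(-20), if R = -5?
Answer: -500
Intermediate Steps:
o = 25 (o = (-5 + 0)² = (-5)² = 25)
o*(-20) = 25*(-20) = -500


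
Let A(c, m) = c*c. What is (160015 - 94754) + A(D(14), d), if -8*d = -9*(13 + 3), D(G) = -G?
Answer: 65457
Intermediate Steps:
d = 18 (d = -(-9)*(13 + 3)/8 = -(-9)*16/8 = -1/8*(-144) = 18)
A(c, m) = c**2
(160015 - 94754) + A(D(14), d) = (160015 - 94754) + (-1*14)**2 = 65261 + (-14)**2 = 65261 + 196 = 65457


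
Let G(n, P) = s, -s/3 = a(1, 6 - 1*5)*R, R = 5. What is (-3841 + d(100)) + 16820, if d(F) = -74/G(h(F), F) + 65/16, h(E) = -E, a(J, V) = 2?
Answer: 3116527/240 ≈ 12986.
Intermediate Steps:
s = -30 (s = -6*5 = -3*10 = -30)
G(n, P) = -30
d(F) = 1567/240 (d(F) = -74/(-30) + 65/16 = -74*(-1/30) + 65*(1/16) = 37/15 + 65/16 = 1567/240)
(-3841 + d(100)) + 16820 = (-3841 + 1567/240) + 16820 = -920273/240 + 16820 = 3116527/240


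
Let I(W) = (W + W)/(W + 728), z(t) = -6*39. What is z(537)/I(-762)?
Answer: -663/127 ≈ -5.2205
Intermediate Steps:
z(t) = -234
I(W) = 2*W/(728 + W) (I(W) = (2*W)/(728 + W) = 2*W/(728 + W))
z(537)/I(-762) = -234/(2*(-762)/(728 - 762)) = -234/(2*(-762)/(-34)) = -234/(2*(-762)*(-1/34)) = -234/762/17 = -234*17/762 = -663/127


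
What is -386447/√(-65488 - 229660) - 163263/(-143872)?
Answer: 163263/143872 + 386447*I*√73787/147574 ≈ 1.1348 + 711.33*I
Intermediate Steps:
-386447/√(-65488 - 229660) - 163263/(-143872) = -386447*(-I*√73787/147574) - 163263*(-1/143872) = -386447*(-I*√73787/147574) + 163263/143872 = -(-386447)*I*√73787/147574 + 163263/143872 = 386447*I*√73787/147574 + 163263/143872 = 163263/143872 + 386447*I*√73787/147574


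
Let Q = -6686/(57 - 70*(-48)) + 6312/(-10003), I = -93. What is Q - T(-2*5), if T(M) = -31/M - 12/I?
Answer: -61633361471/10595877810 ≈ -5.8167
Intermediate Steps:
T(M) = 4/31 - 31/M (T(M) = -31/M - 12/(-93) = -31/M - 12*(-1/93) = -31/M + 4/31 = 4/31 - 31/M)
Q = -88448162/34180251 (Q = -6686/(57 + 3360) + 6312*(-1/10003) = -6686/3417 - 6312/10003 = -88448162/34180251 ≈ -2.5877)
Q - T(-2*5) = -88448162/34180251 - (4/31 - 31/((-2*5))) = -88448162/34180251 - (4/31 - 31/(-10)) = -88448162/34180251 - (4/31 - 31*(-⅒)) = -88448162/34180251 - (4/31 + 31/10) = -88448162/34180251 - 1*1001/310 = -88448162/34180251 - 1001/310 = -61633361471/10595877810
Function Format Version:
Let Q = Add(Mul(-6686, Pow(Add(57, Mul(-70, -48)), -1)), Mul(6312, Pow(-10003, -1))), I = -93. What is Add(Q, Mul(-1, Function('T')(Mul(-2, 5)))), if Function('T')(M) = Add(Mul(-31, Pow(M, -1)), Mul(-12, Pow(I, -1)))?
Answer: Rational(-61633361471, 10595877810) ≈ -5.8167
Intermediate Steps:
Function('T')(M) = Add(Rational(4, 31), Mul(-31, Pow(M, -1))) (Function('T')(M) = Add(Mul(-31, Pow(M, -1)), Mul(-12, Pow(-93, -1))) = Add(Mul(-31, Pow(M, -1)), Mul(-12, Rational(-1, 93))) = Add(Mul(-31, Pow(M, -1)), Rational(4, 31)) = Add(Rational(4, 31), Mul(-31, Pow(M, -1))))
Q = Rational(-88448162, 34180251) (Q = Add(Mul(-6686, Pow(Add(57, 3360), -1)), Mul(6312, Rational(-1, 10003))) = Add(Mul(-6686, Pow(3417, -1)), Rational(-6312, 10003)) = Add(Mul(-6686, Rational(1, 3417)), Rational(-6312, 10003)) = Add(Rational(-6686, 3417), Rational(-6312, 10003)) = Rational(-88448162, 34180251) ≈ -2.5877)
Add(Q, Mul(-1, Function('T')(Mul(-2, 5)))) = Add(Rational(-88448162, 34180251), Mul(-1, Add(Rational(4, 31), Mul(-31, Pow(Mul(-2, 5), -1))))) = Add(Rational(-88448162, 34180251), Mul(-1, Add(Rational(4, 31), Mul(-31, Pow(-10, -1))))) = Add(Rational(-88448162, 34180251), Mul(-1, Add(Rational(4, 31), Mul(-31, Rational(-1, 10))))) = Add(Rational(-88448162, 34180251), Mul(-1, Add(Rational(4, 31), Rational(31, 10)))) = Add(Rational(-88448162, 34180251), Mul(-1, Rational(1001, 310))) = Add(Rational(-88448162, 34180251), Rational(-1001, 310)) = Rational(-61633361471, 10595877810)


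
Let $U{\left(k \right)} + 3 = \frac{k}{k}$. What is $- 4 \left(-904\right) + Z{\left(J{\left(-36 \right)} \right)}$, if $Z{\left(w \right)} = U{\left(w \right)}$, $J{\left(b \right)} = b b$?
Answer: $3614$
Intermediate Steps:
$J{\left(b \right)} = b^{2}$
$U{\left(k \right)} = -2$ ($U{\left(k \right)} = -3 + \frac{k}{k} = -3 + 1 = -2$)
$Z{\left(w \right)} = -2$
$- 4 \left(-904\right) + Z{\left(J{\left(-36 \right)} \right)} = - 4 \left(-904\right) - 2 = \left(-1\right) \left(-3616\right) - 2 = 3616 - 2 = 3614$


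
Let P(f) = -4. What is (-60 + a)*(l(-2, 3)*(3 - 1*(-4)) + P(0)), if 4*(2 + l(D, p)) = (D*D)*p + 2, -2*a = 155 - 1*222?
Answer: -689/4 ≈ -172.25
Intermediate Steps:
a = 67/2 (a = -(155 - 1*222)/2 = -(155 - 222)/2 = -½*(-67) = 67/2 ≈ 33.500)
l(D, p) = -3/2 + p*D²/4 (l(D, p) = -2 + ((D*D)*p + 2)/4 = -2 + (D²*p + 2)/4 = -2 + (p*D² + 2)/4 = -2 + (2 + p*D²)/4 = -2 + (½ + p*D²/4) = -3/2 + p*D²/4)
(-60 + a)*(l(-2, 3)*(3 - 1*(-4)) + P(0)) = (-60 + 67/2)*((-3/2 + (¼)*3*(-2)²)*(3 - 1*(-4)) - 4) = -53*((-3/2 + (¼)*3*4)*(3 + 4) - 4)/2 = -53*((-3/2 + 3)*7 - 4)/2 = -53*((3/2)*7 - 4)/2 = -53*(21/2 - 4)/2 = -53/2*13/2 = -689/4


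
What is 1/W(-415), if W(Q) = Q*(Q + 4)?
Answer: 1/170565 ≈ 5.8629e-6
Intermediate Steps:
W(Q) = Q*(4 + Q)
1/W(-415) = 1/(-415*(4 - 415)) = 1/(-415*(-411)) = 1/170565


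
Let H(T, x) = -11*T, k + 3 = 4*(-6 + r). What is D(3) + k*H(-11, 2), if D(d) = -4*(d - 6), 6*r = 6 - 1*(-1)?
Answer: -8071/3 ≈ -2690.3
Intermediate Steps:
r = 7/6 (r = (6 - 1*(-1))/6 = (6 + 1)/6 = (⅙)*7 = 7/6 ≈ 1.1667)
k = -67/3 (k = -3 + 4*(-6 + 7/6) = -3 + 4*(-29/6) = -3 - 58/3 = -67/3 ≈ -22.333)
D(d) = 24 - 4*d (D(d) = -4*(-6 + d) = 24 - 4*d)
D(3) + k*H(-11, 2) = (24 - 4*3) - (-737)*(-11)/3 = (24 - 12) - 67/3*121 = 12 - 8107/3 = -8071/3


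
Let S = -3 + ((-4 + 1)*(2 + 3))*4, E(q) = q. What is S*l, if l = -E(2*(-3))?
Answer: -378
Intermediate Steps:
l = 6 (l = -2*(-3) = -1*(-6) = 6)
S = -63 (S = -3 - 3*5*4 = -3 - 15*4 = -3 - 60 = -63)
S*l = -63*6 = -378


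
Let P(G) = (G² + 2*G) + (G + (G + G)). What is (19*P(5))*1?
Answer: 950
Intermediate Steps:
P(G) = G² + 5*G (P(G) = (G² + 2*G) + (G + 2*G) = (G² + 2*G) + 3*G = G² + 5*G)
(19*P(5))*1 = (19*(5*(5 + 5)))*1 = (19*(5*10))*1 = (19*50)*1 = 950*1 = 950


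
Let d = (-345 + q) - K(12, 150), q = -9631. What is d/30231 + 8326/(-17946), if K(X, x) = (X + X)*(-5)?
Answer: -23809949/30140307 ≈ -0.78997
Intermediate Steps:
K(X, x) = -10*X (K(X, x) = (2*X)*(-5) = -10*X)
d = -9856 (d = (-345 - 9631) - (-10)*12 = -9976 - 1*(-120) = -9976 + 120 = -9856)
d/30231 + 8326/(-17946) = -9856/30231 + 8326/(-17946) = -9856*1/30231 + 8326*(-1/17946) = -9856/30231 - 4163/8973 = -23809949/30140307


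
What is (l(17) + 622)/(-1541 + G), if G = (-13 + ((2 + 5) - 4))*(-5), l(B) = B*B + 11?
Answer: -922/1491 ≈ -0.61838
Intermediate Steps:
l(B) = 11 + B² (l(B) = B² + 11 = 11 + B²)
G = 50 (G = (-13 + (7 - 4))*(-5) = (-13 + 3)*(-5) = -10*(-5) = 50)
(l(17) + 622)/(-1541 + G) = ((11 + 17²) + 622)/(-1541 + 50) = ((11 + 289) + 622)/(-1491) = -(300 + 622)/1491 = -1/1491*922 = -922/1491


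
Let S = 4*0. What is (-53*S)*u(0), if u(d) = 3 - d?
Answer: 0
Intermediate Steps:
S = 0
(-53*S)*u(0) = (-53*0)*(3 - 1*0) = 0*(3 + 0) = 0*3 = 0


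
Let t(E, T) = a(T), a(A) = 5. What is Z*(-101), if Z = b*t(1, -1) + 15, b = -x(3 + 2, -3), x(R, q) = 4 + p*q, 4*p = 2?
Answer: -505/2 ≈ -252.50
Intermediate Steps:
p = ½ (p = (¼)*2 = ½ ≈ 0.50000)
x(R, q) = 4 + q/2
t(E, T) = 5
b = -5/2 (b = -(4 + (½)*(-3)) = -(4 - 3/2) = -1*5/2 = -5/2 ≈ -2.5000)
Z = 5/2 (Z = -5/2*5 + 15 = -25/2 + 15 = 5/2 ≈ 2.5000)
Z*(-101) = (5/2)*(-101) = -505/2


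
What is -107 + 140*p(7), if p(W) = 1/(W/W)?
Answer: 33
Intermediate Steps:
p(W) = 1 (p(W) = 1/1 = 1)
-107 + 140*p(7) = -107 + 140*1 = -107 + 140 = 33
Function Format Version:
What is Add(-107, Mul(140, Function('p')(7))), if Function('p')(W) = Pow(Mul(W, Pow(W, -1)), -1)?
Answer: 33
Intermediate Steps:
Function('p')(W) = 1 (Function('p')(W) = Pow(1, -1) = 1)
Add(-107, Mul(140, Function('p')(7))) = Add(-107, Mul(140, 1)) = Add(-107, 140) = 33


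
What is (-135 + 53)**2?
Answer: 6724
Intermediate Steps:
(-135 + 53)**2 = (-82)**2 = 6724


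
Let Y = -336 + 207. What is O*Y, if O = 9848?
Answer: -1270392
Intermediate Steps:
Y = -129
O*Y = 9848*(-129) = -1270392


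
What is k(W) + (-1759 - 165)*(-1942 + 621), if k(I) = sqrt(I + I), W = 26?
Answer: 2541604 + 2*sqrt(13) ≈ 2.5416e+6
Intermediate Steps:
k(I) = sqrt(2)*sqrt(I) (k(I) = sqrt(2*I) = sqrt(2)*sqrt(I))
k(W) + (-1759 - 165)*(-1942 + 621) = sqrt(2)*sqrt(26) + (-1759 - 165)*(-1942 + 621) = 2*sqrt(13) - 1924*(-1321) = 2*sqrt(13) + 2541604 = 2541604 + 2*sqrt(13)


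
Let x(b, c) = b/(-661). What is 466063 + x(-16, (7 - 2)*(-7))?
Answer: 308067659/661 ≈ 4.6606e+5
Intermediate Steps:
x(b, c) = -b/661 (x(b, c) = b*(-1/661) = -b/661)
466063 + x(-16, (7 - 2)*(-7)) = 466063 - 1/661*(-16) = 466063 + 16/661 = 308067659/661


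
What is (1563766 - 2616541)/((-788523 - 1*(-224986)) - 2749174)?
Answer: 116975/368079 ≈ 0.31780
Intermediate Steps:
(1563766 - 2616541)/((-788523 - 1*(-224986)) - 2749174) = -1052775/((-788523 + 224986) - 2749174) = -1052775/(-563537 - 2749174) = -1052775/(-3312711) = -1052775*(-1/3312711) = 116975/368079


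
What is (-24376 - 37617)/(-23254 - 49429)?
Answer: 61993/72683 ≈ 0.85292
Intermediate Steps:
(-24376 - 37617)/(-23254 - 49429) = -61993/(-72683) = -61993*(-1/72683) = 61993/72683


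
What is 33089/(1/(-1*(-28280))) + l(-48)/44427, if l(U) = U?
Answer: 13857624228264/14809 ≈ 9.3576e+8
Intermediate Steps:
33089/(1/(-1*(-28280))) + l(-48)/44427 = 33089/(1/(-1*(-28280))) - 48/44427 = 33089/(1/28280) - 48*1/44427 = 33089/(1/28280) - 16/14809 = 33089*28280 - 16/14809 = 935756920 - 16/14809 = 13857624228264/14809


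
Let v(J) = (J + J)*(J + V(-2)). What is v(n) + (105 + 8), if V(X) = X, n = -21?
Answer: 1079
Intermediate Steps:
v(J) = 2*J*(-2 + J) (v(J) = (J + J)*(J - 2) = (2*J)*(-2 + J) = 2*J*(-2 + J))
v(n) + (105 + 8) = 2*(-21)*(-2 - 21) + (105 + 8) = 2*(-21)*(-23) + 113 = 966 + 113 = 1079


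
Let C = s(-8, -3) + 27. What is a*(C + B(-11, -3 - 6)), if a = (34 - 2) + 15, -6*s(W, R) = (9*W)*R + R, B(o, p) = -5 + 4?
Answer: -893/2 ≈ -446.50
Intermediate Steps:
B(o, p) = -1
s(W, R) = -R/6 - 3*R*W/2 (s(W, R) = -((9*W)*R + R)/6 = -(9*R*W + R)/6 = -(R + 9*R*W)/6 = -R/6 - 3*R*W/2)
C = -17/2 (C = -⅙*(-3)*(1 + 9*(-8)) + 27 = -⅙*(-3)*(1 - 72) + 27 = -⅙*(-3)*(-71) + 27 = -71/2 + 27 = -17/2 ≈ -8.5000)
a = 47 (a = 32 + 15 = 47)
a*(C + B(-11, -3 - 6)) = 47*(-17/2 - 1) = 47*(-19/2) = -893/2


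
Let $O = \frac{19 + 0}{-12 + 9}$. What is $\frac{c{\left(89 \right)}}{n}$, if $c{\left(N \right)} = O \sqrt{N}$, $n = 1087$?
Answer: $- \frac{19 \sqrt{89}}{3261} \approx -0.054966$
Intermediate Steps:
$O = - \frac{19}{3}$ ($O = \frac{19}{-3} = 19 \left(- \frac{1}{3}\right) = - \frac{19}{3} \approx -6.3333$)
$c{\left(N \right)} = - \frac{19 \sqrt{N}}{3}$
$\frac{c{\left(89 \right)}}{n} = \frac{\left(- \frac{19}{3}\right) \sqrt{89}}{1087} = - \frac{19 \sqrt{89}}{3} \cdot \frac{1}{1087} = - \frac{19 \sqrt{89}}{3261}$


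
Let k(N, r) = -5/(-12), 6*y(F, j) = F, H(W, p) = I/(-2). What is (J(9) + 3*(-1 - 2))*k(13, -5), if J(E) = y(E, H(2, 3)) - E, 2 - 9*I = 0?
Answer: -55/8 ≈ -6.8750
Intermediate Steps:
I = 2/9 (I = 2/9 - 1/9*0 = 2/9 + 0 = 2/9 ≈ 0.22222)
H(W, p) = -1/9 (H(W, p) = (2/9)/(-2) = (2/9)*(-1/2) = -1/9)
y(F, j) = F/6
J(E) = -5*E/6 (J(E) = E/6 - E = -5*E/6)
k(N, r) = 5/12 (k(N, r) = -5*(-1/12) = 5/12)
(J(9) + 3*(-1 - 2))*k(13, -5) = (-5/6*9 + 3*(-1 - 2))*(5/12) = (-15/2 + 3*(-3))*(5/12) = (-15/2 - 9)*(5/12) = -33/2*5/12 = -55/8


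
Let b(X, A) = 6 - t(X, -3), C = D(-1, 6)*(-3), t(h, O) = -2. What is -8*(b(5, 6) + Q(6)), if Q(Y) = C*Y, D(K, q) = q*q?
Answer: 5120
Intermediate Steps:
D(K, q) = q²
C = -108 (C = 6²*(-3) = 36*(-3) = -108)
b(X, A) = 8 (b(X, A) = 6 - 1*(-2) = 6 + 2 = 8)
Q(Y) = -108*Y
-8*(b(5, 6) + Q(6)) = -8*(8 - 108*6) = -8*(8 - 648) = -8*(-640) = 5120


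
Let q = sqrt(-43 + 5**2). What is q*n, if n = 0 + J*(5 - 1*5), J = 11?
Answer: 0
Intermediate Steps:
n = 0 (n = 0 + 11*(5 - 1*5) = 0 + 11*(5 - 5) = 0 + 11*0 = 0 + 0 = 0)
q = 3*I*sqrt(2) (q = sqrt(-43 + 25) = sqrt(-18) = 3*I*sqrt(2) ≈ 4.2426*I)
q*n = (3*I*sqrt(2))*0 = 0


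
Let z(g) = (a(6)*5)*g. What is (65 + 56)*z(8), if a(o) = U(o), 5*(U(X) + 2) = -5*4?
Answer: -29040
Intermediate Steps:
U(X) = -6 (U(X) = -2 + (-5*4)/5 = -2 + (⅕)*(-20) = -2 - 4 = -6)
a(o) = -6
z(g) = -30*g (z(g) = (-6*5)*g = -30*g)
(65 + 56)*z(8) = (65 + 56)*(-30*8) = 121*(-240) = -29040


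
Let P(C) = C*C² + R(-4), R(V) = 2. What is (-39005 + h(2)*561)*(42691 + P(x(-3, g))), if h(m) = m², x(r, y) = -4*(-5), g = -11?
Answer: -1863525373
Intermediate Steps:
x(r, y) = 20
P(C) = 2 + C³ (P(C) = C*C² + 2 = C³ + 2 = 2 + C³)
(-39005 + h(2)*561)*(42691 + P(x(-3, g))) = (-39005 + 2²*561)*(42691 + (2 + 20³)) = (-39005 + 4*561)*(42691 + (2 + 8000)) = (-39005 + 2244)*(42691 + 8002) = -36761*50693 = -1863525373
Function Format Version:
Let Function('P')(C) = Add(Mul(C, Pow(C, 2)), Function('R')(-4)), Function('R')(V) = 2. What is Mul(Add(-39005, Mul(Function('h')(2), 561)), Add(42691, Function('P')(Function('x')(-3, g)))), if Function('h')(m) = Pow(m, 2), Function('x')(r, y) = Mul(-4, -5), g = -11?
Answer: -1863525373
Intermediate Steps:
Function('x')(r, y) = 20
Function('P')(C) = Add(2, Pow(C, 3)) (Function('P')(C) = Add(Mul(C, Pow(C, 2)), 2) = Add(Pow(C, 3), 2) = Add(2, Pow(C, 3)))
Mul(Add(-39005, Mul(Function('h')(2), 561)), Add(42691, Function('P')(Function('x')(-3, g)))) = Mul(Add(-39005, Mul(Pow(2, 2), 561)), Add(42691, Add(2, Pow(20, 3)))) = Mul(Add(-39005, Mul(4, 561)), Add(42691, Add(2, 8000))) = Mul(Add(-39005, 2244), Add(42691, 8002)) = Mul(-36761, 50693) = -1863525373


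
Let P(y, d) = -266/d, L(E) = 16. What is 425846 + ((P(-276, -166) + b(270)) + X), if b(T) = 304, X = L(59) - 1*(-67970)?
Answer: 41013421/83 ≈ 4.9414e+5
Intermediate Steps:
X = 67986 (X = 16 - 1*(-67970) = 16 + 67970 = 67986)
425846 + ((P(-276, -166) + b(270)) + X) = 425846 + ((-266/(-166) + 304) + 67986) = 425846 + ((-266*(-1/166) + 304) + 67986) = 425846 + ((133/83 + 304) + 67986) = 425846 + (25365/83 + 67986) = 425846 + 5668203/83 = 41013421/83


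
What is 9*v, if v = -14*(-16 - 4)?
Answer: 2520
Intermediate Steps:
v = 280 (v = -14*(-20) = 280)
9*v = 9*280 = 2520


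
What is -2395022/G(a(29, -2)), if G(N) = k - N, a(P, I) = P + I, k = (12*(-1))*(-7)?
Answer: -2395022/57 ≈ -42018.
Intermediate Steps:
k = 84 (k = -12*(-7) = 84)
a(P, I) = I + P
G(N) = 84 - N
-2395022/G(a(29, -2)) = -2395022/(84 - (-2 + 29)) = -2395022/(84 - 1*27) = -2395022/(84 - 27) = -2395022/57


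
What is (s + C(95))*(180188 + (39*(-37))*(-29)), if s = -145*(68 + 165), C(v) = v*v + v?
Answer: -5476493275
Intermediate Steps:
C(v) = v + v² (C(v) = v² + v = v + v²)
s = -33785 (s = -145*233 = -33785)
(s + C(95))*(180188 + (39*(-37))*(-29)) = (-33785 + 95*(1 + 95))*(180188 + (39*(-37))*(-29)) = (-33785 + 95*96)*(180188 - 1443*(-29)) = (-33785 + 9120)*(180188 + 41847) = -24665*222035 = -5476493275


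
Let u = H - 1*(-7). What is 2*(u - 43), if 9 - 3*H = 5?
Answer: -208/3 ≈ -69.333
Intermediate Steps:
H = 4/3 (H = 3 - 1/3*5 = 3 - 5/3 = 4/3 ≈ 1.3333)
u = 25/3 (u = 4/3 - 1*(-7) = 4/3 + 7 = 25/3 ≈ 8.3333)
2*(u - 43) = 2*(25/3 - 43) = 2*(-104/3) = -208/3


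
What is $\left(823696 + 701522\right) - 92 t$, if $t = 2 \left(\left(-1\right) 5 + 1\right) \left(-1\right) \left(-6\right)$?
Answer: $1529634$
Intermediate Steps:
$t = -48$ ($t = 2 \left(-5 + 1\right) \left(-1\right) \left(-6\right) = 2 \left(-4\right) \left(-1\right) \left(-6\right) = \left(-8\right) \left(-1\right) \left(-6\right) = 8 \left(-6\right) = -48$)
$\left(823696 + 701522\right) - 92 t = \left(823696 + 701522\right) - -4416 = 1525218 + 4416 = 1529634$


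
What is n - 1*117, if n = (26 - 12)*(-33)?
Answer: -579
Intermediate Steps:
n = -462 (n = 14*(-33) = -462)
n - 1*117 = -462 - 1*117 = -462 - 117 = -579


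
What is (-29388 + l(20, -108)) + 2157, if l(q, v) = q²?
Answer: -26831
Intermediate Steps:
(-29388 + l(20, -108)) + 2157 = (-29388 + 20²) + 2157 = (-29388 + 400) + 2157 = -28988 + 2157 = -26831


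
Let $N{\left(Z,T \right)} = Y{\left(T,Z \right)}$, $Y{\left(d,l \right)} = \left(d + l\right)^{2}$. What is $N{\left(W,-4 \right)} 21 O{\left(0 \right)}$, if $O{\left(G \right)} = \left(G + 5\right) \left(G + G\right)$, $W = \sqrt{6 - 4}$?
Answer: $0$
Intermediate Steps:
$W = \sqrt{2} \approx 1.4142$
$O{\left(G \right)} = 2 G \left(5 + G\right)$ ($O{\left(G \right)} = \left(5 + G\right) 2 G = 2 G \left(5 + G\right)$)
$N{\left(Z,T \right)} = \left(T + Z\right)^{2}$
$N{\left(W,-4 \right)} 21 O{\left(0 \right)} = \left(-4 + \sqrt{2}\right)^{2} \cdot 21 \cdot 2 \cdot 0 \left(5 + 0\right) = 21 \left(-4 + \sqrt{2}\right)^{2} \cdot 2 \cdot 0 \cdot 5 = 21 \left(-4 + \sqrt{2}\right)^{2} \cdot 0 = 0$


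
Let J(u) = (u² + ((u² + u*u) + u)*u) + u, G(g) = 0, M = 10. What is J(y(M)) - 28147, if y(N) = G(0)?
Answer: -28147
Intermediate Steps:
y(N) = 0
J(u) = u + u² + u*(u + 2*u²) (J(u) = (u² + ((u² + u²) + u)*u) + u = (u² + (2*u² + u)*u) + u = (u² + (u + 2*u²)*u) + u = (u² + u*(u + 2*u²)) + u = u + u² + u*(u + 2*u²))
J(y(M)) - 28147 = 0*(1 + 2*0 + 2*0²) - 28147 = 0*(1 + 0 + 2*0) - 28147 = 0*(1 + 0 + 0) - 28147 = 0*1 - 28147 = 0 - 28147 = -28147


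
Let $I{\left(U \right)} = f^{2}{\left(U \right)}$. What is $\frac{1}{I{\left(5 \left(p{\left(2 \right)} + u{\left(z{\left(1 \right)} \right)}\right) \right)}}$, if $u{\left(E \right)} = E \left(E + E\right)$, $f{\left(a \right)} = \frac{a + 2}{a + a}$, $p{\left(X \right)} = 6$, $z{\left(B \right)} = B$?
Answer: $\frac{1600}{441} \approx 3.6281$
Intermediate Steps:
$f{\left(a \right)} = \frac{2 + a}{2 a}$
$u{\left(E \right)} = 2 E^{2}$ ($u{\left(E \right)} = E 2 E = 2 E^{2}$)
$I{\left(U \right)} = \frac{\left(2 + U\right)^{2}}{4 U^{2}}$ ($I{\left(U \right)} = \left(\frac{2 + U}{2 U}\right)^{2} = \frac{\left(2 + U\right)^{2}}{4 U^{2}}$)
$\frac{1}{I{\left(5 \left(p{\left(2 \right)} + u{\left(z{\left(1 \right)} \right)}\right) \right)}} = \frac{1}{\frac{1}{4} \frac{1}{25 \left(6 + 2 \cdot 1^{2}\right)^{2}} \left(2 + 5 \left(6 + 2 \cdot 1^{2}\right)\right)^{2}} = \frac{1}{\frac{1}{4} \frac{1}{25 \left(6 + 2 \cdot 1\right)^{2}} \left(2 + 5 \left(6 + 2 \cdot 1\right)\right)^{2}} = \frac{1}{\frac{1}{4} \frac{1}{25 \left(6 + 2\right)^{2}} \left(2 + 5 \left(6 + 2\right)\right)^{2}} = \frac{1}{\frac{1}{4} \cdot \frac{1}{1600} \left(2 + 5 \cdot 8\right)^{2}} = \frac{1}{\frac{1}{4} \cdot \frac{1}{1600} \left(2 + 40\right)^{2}} = \frac{1}{\frac{1}{4} \cdot \frac{1}{1600} \cdot 42^{2}} = \frac{1}{\frac{1}{4} \cdot \frac{1}{1600} \cdot 1764} = \frac{1}{\frac{441}{1600}} = \frac{1600}{441}$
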